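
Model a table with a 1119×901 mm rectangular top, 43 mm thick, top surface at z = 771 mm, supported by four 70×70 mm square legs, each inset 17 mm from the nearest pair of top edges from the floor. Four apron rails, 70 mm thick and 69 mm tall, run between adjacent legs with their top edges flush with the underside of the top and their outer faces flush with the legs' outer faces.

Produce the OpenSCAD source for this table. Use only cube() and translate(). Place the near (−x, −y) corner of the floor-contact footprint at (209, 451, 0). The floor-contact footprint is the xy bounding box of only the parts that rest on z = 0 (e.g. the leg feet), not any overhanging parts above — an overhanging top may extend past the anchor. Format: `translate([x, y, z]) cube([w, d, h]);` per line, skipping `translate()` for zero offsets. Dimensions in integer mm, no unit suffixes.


translate([192, 434, 728]) cube([1119, 901, 43]);
translate([209, 451, 0]) cube([70, 70, 728]);
translate([1224, 451, 0]) cube([70, 70, 728]);
translate([209, 1248, 0]) cube([70, 70, 728]);
translate([1224, 1248, 0]) cube([70, 70, 728]);
translate([279, 451, 659]) cube([945, 70, 69]);
translate([279, 1248, 659]) cube([945, 70, 69]);
translate([209, 521, 659]) cube([70, 727, 69]);
translate([1224, 521, 659]) cube([70, 727, 69]);


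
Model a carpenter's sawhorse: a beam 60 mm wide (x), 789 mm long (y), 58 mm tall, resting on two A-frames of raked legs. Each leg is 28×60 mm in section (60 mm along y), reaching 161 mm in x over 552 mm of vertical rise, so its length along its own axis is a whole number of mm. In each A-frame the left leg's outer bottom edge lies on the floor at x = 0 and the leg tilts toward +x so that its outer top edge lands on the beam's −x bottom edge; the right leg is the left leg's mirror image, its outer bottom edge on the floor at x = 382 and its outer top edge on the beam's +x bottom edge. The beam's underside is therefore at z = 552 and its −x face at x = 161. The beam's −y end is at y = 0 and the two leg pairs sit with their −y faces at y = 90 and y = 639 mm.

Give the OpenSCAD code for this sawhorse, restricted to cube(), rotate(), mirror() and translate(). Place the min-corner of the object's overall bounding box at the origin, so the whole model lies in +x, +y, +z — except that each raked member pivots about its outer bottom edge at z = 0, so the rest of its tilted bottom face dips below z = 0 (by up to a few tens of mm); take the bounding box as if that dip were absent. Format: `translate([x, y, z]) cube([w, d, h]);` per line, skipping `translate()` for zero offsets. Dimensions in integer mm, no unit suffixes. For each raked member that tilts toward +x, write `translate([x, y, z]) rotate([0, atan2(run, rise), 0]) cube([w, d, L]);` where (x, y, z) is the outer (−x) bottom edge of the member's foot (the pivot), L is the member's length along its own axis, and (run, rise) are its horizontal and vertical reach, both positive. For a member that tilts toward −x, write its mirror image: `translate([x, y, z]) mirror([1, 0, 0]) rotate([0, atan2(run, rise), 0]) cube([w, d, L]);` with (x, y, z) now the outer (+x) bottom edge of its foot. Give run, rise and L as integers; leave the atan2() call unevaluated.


// leg length = √(161² + 552²) = 575
// right-leg outer foot x = 2·161 + 60 = 382
// beam min-corner = (161, 0, 552)
translate([161, 0, 552]) cube([60, 789, 58]);
translate([0, 90, 0]) rotate([0, atan2(161, 552), 0]) cube([28, 60, 575]);
translate([382, 90, 0]) mirror([1, 0, 0]) rotate([0, atan2(161, 552), 0]) cube([28, 60, 575]);
translate([0, 639, 0]) rotate([0, atan2(161, 552), 0]) cube([28, 60, 575]);
translate([382, 639, 0]) mirror([1, 0, 0]) rotate([0, atan2(161, 552), 0]) cube([28, 60, 575]);


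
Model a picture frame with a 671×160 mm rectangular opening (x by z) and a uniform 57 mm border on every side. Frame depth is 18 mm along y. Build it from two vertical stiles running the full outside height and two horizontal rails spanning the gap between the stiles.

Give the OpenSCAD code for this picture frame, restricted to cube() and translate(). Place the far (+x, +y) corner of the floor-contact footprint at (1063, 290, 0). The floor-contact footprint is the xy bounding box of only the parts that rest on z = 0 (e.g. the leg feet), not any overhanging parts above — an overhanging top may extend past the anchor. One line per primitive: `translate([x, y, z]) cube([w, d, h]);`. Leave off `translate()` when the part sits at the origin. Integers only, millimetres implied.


translate([278, 272, 0]) cube([57, 18, 274]);
translate([1006, 272, 0]) cube([57, 18, 274]);
translate([335, 272, 0]) cube([671, 18, 57]);
translate([335, 272, 217]) cube([671, 18, 57]);


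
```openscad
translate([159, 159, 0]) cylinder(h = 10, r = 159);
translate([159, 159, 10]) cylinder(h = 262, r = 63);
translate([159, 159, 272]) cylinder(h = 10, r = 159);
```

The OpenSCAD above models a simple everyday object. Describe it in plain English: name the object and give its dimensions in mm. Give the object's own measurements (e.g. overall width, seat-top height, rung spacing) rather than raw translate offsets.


A spool: two coaxial disc flanges of radius 159 mm and thickness 10 mm, joined by a core cylinder of radius 63 mm and height 262 mm. The lower flange rests on z = 0 and the three cylinders share a vertical axis.


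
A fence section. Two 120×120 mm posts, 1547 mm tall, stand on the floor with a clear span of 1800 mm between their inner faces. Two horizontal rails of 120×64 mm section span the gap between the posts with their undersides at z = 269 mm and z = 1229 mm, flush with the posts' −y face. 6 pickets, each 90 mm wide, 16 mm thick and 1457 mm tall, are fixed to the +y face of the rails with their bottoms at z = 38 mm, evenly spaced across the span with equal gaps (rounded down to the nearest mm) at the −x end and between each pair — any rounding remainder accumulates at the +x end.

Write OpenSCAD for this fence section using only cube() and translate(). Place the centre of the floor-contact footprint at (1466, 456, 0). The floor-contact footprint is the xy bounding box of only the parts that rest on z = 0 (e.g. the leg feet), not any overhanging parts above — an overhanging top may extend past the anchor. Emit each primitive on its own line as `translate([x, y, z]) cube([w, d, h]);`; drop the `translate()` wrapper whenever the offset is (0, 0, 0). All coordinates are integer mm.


translate([446, 396, 0]) cube([120, 120, 1547]);
translate([2366, 396, 0]) cube([120, 120, 1547]);
translate([566, 396, 269]) cube([1800, 120, 64]);
translate([566, 396, 1229]) cube([1800, 120, 64]);
translate([746, 516, 38]) cube([90, 16, 1457]);
translate([1016, 516, 38]) cube([90, 16, 1457]);
translate([1286, 516, 38]) cube([90, 16, 1457]);
translate([1556, 516, 38]) cube([90, 16, 1457]);
translate([1826, 516, 38]) cube([90, 16, 1457]);
translate([2096, 516, 38]) cube([90, 16, 1457]);


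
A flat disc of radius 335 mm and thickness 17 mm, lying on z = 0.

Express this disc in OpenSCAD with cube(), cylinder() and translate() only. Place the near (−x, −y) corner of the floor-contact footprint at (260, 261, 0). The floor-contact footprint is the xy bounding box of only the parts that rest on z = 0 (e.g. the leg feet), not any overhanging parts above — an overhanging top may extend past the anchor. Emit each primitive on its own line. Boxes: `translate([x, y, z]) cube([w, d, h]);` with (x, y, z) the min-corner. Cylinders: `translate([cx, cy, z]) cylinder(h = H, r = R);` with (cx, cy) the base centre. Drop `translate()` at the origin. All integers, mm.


translate([595, 596, 0]) cylinder(h = 17, r = 335);


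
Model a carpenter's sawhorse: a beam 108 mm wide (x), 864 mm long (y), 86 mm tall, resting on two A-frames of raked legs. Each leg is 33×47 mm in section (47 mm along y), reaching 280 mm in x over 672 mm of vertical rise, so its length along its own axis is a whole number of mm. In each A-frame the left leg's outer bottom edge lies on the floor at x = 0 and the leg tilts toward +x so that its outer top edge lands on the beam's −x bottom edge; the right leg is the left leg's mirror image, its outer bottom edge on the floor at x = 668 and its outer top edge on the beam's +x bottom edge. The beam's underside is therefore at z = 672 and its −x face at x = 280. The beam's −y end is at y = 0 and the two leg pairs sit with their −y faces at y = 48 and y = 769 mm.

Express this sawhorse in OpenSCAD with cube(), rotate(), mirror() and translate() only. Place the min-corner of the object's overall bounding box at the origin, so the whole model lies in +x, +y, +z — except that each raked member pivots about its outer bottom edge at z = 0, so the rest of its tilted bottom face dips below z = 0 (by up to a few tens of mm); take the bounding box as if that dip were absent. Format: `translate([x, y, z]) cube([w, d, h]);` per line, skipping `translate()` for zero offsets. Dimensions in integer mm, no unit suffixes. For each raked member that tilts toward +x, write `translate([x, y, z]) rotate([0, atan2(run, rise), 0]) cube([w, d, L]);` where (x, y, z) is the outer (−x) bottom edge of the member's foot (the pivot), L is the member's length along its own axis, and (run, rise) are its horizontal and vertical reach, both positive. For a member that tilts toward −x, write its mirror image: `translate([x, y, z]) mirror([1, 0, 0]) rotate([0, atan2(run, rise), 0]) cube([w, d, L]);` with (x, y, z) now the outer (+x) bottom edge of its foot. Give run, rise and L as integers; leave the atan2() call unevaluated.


// leg length = √(280² + 672²) = 728
// right-leg outer foot x = 2·280 + 108 = 668
// beam min-corner = (280, 0, 672)
translate([280, 0, 672]) cube([108, 864, 86]);
translate([0, 48, 0]) rotate([0, atan2(280, 672), 0]) cube([33, 47, 728]);
translate([668, 48, 0]) mirror([1, 0, 0]) rotate([0, atan2(280, 672), 0]) cube([33, 47, 728]);
translate([0, 769, 0]) rotate([0, atan2(280, 672), 0]) cube([33, 47, 728]);
translate([668, 769, 0]) mirror([1, 0, 0]) rotate([0, atan2(280, 672), 0]) cube([33, 47, 728]);


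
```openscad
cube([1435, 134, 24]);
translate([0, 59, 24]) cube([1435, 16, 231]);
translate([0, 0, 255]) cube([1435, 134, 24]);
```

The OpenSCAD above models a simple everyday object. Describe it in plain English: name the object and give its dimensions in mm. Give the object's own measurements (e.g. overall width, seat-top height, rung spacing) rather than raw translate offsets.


An I-beam lying along x, 1435 mm long. Overall section height 279 mm. Two flanges 134 mm wide (y) and 24 mm thick, one on the floor and one at the top; a web 16 mm thick runs between them, centred on the flange width.


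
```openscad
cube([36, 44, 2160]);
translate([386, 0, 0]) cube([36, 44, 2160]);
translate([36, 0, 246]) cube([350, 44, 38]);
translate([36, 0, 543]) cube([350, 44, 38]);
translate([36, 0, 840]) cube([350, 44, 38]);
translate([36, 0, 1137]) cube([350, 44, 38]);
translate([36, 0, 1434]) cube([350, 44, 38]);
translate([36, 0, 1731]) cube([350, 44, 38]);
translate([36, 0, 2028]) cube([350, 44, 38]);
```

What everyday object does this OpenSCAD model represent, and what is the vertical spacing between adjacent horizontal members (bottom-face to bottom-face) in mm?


A ladder. The rung spacing is 297 mm.

Two tall 36×44 posts with 7 short bars between them — a ladder. Adjacent rungs sit at z = 246 and z = 543, so the spacing is 543 − 246 = 297 mm.


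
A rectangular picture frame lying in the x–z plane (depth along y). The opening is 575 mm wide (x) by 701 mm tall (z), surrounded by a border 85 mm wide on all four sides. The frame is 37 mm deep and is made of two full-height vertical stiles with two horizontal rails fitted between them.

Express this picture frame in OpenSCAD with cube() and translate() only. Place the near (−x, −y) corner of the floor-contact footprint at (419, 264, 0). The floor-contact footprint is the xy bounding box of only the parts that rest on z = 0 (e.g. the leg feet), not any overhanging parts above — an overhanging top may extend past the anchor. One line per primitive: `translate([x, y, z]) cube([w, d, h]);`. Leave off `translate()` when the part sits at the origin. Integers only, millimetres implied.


translate([419, 264, 0]) cube([85, 37, 871]);
translate([1079, 264, 0]) cube([85, 37, 871]);
translate([504, 264, 0]) cube([575, 37, 85]);
translate([504, 264, 786]) cube([575, 37, 85]);


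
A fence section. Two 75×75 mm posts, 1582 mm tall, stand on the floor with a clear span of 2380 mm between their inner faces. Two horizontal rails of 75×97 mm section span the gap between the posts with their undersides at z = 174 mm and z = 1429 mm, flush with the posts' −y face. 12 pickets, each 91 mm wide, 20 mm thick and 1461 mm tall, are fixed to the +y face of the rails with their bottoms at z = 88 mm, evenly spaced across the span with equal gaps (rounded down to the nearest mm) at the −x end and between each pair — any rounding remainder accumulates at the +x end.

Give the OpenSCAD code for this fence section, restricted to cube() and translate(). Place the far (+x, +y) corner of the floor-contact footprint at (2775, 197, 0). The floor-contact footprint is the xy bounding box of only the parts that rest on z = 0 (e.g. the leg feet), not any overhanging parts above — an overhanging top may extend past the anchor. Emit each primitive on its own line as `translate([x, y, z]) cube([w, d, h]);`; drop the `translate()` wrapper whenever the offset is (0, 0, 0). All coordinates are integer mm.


translate([245, 122, 0]) cube([75, 75, 1582]);
translate([2700, 122, 0]) cube([75, 75, 1582]);
translate([320, 122, 174]) cube([2380, 75, 97]);
translate([320, 122, 1429]) cube([2380, 75, 97]);
translate([419, 197, 88]) cube([91, 20, 1461]);
translate([609, 197, 88]) cube([91, 20, 1461]);
translate([799, 197, 88]) cube([91, 20, 1461]);
translate([989, 197, 88]) cube([91, 20, 1461]);
translate([1179, 197, 88]) cube([91, 20, 1461]);
translate([1369, 197, 88]) cube([91, 20, 1461]);
translate([1559, 197, 88]) cube([91, 20, 1461]);
translate([1749, 197, 88]) cube([91, 20, 1461]);
translate([1939, 197, 88]) cube([91, 20, 1461]);
translate([2129, 197, 88]) cube([91, 20, 1461]);
translate([2319, 197, 88]) cube([91, 20, 1461]);
translate([2509, 197, 88]) cube([91, 20, 1461]);


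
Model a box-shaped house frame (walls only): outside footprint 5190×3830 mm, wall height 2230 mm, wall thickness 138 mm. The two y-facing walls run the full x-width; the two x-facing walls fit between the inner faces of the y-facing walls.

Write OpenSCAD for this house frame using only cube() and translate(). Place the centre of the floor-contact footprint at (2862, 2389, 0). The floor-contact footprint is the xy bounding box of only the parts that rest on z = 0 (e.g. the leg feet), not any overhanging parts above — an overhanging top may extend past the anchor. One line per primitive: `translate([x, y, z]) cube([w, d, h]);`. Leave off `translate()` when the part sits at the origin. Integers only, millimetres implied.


translate([267, 474, 0]) cube([5190, 138, 2230]);
translate([267, 4166, 0]) cube([5190, 138, 2230]);
translate([267, 612, 0]) cube([138, 3554, 2230]);
translate([5319, 612, 0]) cube([138, 3554, 2230]);


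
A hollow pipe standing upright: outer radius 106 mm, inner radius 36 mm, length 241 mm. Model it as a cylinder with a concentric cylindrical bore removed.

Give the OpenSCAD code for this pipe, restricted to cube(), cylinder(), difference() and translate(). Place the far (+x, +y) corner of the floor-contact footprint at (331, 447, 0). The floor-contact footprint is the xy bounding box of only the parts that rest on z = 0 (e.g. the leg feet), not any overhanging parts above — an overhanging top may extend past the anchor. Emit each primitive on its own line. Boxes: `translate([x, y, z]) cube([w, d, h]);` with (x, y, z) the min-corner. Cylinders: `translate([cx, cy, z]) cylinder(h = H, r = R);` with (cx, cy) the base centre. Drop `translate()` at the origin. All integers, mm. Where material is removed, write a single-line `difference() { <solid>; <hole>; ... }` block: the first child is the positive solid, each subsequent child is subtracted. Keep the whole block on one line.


difference() { translate([225, 341, 0]) cylinder(h = 241, r = 106); translate([225, 341, 0]) cylinder(h = 241, r = 36); }


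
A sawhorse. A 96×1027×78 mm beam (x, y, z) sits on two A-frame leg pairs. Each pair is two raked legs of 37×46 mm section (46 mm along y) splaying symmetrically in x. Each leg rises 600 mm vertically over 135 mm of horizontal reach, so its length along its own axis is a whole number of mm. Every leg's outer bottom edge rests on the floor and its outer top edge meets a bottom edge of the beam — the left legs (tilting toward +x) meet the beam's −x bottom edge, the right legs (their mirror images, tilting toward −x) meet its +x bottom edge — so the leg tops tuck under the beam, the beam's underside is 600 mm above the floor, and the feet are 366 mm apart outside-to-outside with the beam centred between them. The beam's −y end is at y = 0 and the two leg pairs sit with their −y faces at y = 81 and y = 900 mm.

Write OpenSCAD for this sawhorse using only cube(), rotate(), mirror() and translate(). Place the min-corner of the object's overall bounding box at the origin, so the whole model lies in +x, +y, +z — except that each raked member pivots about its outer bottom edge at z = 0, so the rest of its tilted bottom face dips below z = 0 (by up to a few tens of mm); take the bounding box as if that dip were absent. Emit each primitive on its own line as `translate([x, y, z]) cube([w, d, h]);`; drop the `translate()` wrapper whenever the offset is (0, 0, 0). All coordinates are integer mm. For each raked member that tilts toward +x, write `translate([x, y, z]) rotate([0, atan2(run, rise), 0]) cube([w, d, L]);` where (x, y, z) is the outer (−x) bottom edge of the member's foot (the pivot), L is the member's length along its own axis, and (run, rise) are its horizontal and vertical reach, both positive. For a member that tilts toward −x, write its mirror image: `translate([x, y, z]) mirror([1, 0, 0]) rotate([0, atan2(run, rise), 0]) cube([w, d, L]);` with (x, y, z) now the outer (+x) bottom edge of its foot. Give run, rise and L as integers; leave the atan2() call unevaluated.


translate([135, 0, 600]) cube([96, 1027, 78]);
translate([0, 81, 0]) rotate([0, atan2(135, 600), 0]) cube([37, 46, 615]);
translate([366, 81, 0]) mirror([1, 0, 0]) rotate([0, atan2(135, 600), 0]) cube([37, 46, 615]);
translate([0, 900, 0]) rotate([0, atan2(135, 600), 0]) cube([37, 46, 615]);
translate([366, 900, 0]) mirror([1, 0, 0]) rotate([0, atan2(135, 600), 0]) cube([37, 46, 615]);


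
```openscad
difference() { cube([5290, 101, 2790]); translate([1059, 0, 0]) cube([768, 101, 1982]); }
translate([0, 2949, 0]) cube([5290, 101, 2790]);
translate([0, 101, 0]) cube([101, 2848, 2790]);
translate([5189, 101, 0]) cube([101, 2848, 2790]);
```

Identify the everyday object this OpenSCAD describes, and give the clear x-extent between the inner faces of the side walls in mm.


A single room. The interior width is 5088 mm.

Four walls enclosing a rectangle with a door in the front wall — a room. Outside width 5290 minus two 101 mm walls gives 5088 mm.


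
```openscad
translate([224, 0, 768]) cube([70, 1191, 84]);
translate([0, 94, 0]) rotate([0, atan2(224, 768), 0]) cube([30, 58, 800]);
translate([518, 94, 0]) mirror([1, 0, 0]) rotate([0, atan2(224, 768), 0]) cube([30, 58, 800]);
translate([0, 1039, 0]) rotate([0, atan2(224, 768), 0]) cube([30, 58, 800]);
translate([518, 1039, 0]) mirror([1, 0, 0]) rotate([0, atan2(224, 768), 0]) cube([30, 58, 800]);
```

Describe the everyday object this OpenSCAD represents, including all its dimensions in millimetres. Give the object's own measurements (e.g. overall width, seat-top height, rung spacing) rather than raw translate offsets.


A sawhorse. A 70×1191×84 mm beam (x, y, z) sits on two A-frame leg pairs. Each pair is two raked legs of 30×58 mm section (58 mm along y) splaying symmetrically in x. Each leg rises 768 mm vertically over 224 mm of horizontal reach and is 800 mm long along its own axis. Every leg's outer bottom edge rests on the floor and its outer top edge meets a bottom edge of the beam — the left legs (tilting toward +x) meet the beam's −x bottom edge, the right legs (their mirror images, tilting toward −x) meet its +x bottom edge — so the leg tops tuck under the beam, the beam's underside is 768 mm above the floor, and the feet are 518 mm apart outside-to-outside with the beam centred between them. The two leg pairs are set in 94 mm from either end of the beam.


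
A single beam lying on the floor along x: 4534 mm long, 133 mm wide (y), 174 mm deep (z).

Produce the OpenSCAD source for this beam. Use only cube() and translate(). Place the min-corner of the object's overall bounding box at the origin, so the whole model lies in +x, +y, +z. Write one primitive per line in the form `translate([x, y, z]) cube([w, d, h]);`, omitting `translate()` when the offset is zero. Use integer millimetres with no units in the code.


cube([4534, 133, 174]);


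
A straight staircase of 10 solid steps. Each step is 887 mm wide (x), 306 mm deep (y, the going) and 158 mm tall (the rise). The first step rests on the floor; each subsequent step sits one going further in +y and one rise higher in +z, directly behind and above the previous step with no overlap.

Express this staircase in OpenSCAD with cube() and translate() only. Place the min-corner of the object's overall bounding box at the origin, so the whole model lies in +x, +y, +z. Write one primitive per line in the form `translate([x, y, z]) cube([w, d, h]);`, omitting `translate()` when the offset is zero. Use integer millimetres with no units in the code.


cube([887, 306, 158]);
translate([0, 306, 158]) cube([887, 306, 158]);
translate([0, 612, 316]) cube([887, 306, 158]);
translate([0, 918, 474]) cube([887, 306, 158]);
translate([0, 1224, 632]) cube([887, 306, 158]);
translate([0, 1530, 790]) cube([887, 306, 158]);
translate([0, 1836, 948]) cube([887, 306, 158]);
translate([0, 2142, 1106]) cube([887, 306, 158]);
translate([0, 2448, 1264]) cube([887, 306, 158]);
translate([0, 2754, 1422]) cube([887, 306, 158]);


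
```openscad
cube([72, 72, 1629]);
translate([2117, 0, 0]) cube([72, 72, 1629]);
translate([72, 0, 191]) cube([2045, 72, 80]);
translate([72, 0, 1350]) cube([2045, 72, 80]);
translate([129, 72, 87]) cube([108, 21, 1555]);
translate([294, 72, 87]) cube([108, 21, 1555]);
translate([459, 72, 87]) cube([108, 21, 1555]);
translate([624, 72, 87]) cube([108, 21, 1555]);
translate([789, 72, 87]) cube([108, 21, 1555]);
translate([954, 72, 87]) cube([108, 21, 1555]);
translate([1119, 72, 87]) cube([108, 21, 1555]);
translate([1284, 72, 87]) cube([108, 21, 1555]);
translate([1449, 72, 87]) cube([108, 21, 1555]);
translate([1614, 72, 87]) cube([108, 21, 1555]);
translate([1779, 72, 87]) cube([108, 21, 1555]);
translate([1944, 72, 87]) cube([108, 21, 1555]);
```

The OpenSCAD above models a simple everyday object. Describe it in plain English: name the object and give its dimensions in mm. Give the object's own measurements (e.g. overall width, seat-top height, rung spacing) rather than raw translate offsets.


A fence section. Two 72×72 mm posts, 1629 mm tall, stand on the floor with a clear span of 2045 mm between their inner faces. Two horizontal rails of 72×80 mm section span the gap between the posts with their undersides at z = 191 mm and z = 1350 mm, flush with the posts' −y face. 12 pickets, each 108 mm wide, 21 mm thick and 1555 mm tall, are fixed to the +y face of the rails with their bottoms at z = 87 mm, spaced across the span with a 57 mm gap after the −x post and between neighbouring pickets, with 65 mm left before the +x post.


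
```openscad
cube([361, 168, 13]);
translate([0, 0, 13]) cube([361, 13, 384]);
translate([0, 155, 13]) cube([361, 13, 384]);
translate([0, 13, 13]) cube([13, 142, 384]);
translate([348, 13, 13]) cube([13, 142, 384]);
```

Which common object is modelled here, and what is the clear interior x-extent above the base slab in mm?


An open box. The internal width is 335 mm.

A 361×168 base slab with four walls standing on it — an open box. The base is 361 mm wide and the walls are 13 mm thick, so the internal width is 361 − 2 × 13 = 335 mm.


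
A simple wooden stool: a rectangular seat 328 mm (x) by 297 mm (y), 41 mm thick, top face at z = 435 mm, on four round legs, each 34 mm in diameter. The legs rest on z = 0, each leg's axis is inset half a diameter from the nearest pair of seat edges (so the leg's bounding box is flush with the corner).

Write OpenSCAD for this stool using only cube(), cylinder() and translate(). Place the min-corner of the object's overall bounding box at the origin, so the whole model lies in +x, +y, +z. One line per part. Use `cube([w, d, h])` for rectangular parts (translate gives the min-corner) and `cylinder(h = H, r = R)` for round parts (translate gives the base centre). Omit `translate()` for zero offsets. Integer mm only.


translate([0, 0, 394]) cube([328, 297, 41]);
translate([17, 17, 0]) cylinder(h = 394, r = 17);
translate([311, 17, 0]) cylinder(h = 394, r = 17);
translate([17, 280, 0]) cylinder(h = 394, r = 17);
translate([311, 280, 0]) cylinder(h = 394, r = 17);


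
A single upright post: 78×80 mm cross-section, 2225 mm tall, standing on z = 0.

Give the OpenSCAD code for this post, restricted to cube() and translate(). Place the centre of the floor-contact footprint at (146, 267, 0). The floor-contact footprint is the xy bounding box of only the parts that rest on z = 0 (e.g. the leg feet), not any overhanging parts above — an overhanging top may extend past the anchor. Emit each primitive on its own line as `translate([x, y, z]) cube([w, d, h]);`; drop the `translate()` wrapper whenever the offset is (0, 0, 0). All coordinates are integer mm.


translate([107, 227, 0]) cube([78, 80, 2225]);


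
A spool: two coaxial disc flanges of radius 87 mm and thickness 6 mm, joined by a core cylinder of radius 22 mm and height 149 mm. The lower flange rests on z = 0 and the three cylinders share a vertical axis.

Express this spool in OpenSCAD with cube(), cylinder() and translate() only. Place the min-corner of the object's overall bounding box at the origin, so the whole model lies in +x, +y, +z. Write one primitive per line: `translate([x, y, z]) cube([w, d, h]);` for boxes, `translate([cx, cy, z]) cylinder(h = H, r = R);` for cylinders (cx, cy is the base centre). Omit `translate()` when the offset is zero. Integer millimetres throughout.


translate([87, 87, 0]) cylinder(h = 6, r = 87);
translate([87, 87, 6]) cylinder(h = 149, r = 22);
translate([87, 87, 155]) cylinder(h = 6, r = 87);


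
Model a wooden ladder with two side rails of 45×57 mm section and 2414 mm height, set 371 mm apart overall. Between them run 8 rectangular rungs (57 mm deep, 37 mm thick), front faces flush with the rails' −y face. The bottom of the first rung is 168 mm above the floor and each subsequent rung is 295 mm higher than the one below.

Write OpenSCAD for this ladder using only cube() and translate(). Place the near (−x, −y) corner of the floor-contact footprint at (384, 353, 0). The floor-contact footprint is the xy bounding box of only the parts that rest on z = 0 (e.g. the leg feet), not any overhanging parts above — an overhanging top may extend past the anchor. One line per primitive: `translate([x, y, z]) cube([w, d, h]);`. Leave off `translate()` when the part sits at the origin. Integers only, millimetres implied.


// rung span = 371 - 2*45 = 281
// rung[k] z = 168 + k*295
translate([384, 353, 0]) cube([45, 57, 2414]);
translate([710, 353, 0]) cube([45, 57, 2414]);
translate([429, 353, 168]) cube([281, 57, 37]);
translate([429, 353, 463]) cube([281, 57, 37]);
translate([429, 353, 758]) cube([281, 57, 37]);
translate([429, 353, 1053]) cube([281, 57, 37]);
translate([429, 353, 1348]) cube([281, 57, 37]);
translate([429, 353, 1643]) cube([281, 57, 37]);
translate([429, 353, 1938]) cube([281, 57, 37]);
translate([429, 353, 2233]) cube([281, 57, 37]);


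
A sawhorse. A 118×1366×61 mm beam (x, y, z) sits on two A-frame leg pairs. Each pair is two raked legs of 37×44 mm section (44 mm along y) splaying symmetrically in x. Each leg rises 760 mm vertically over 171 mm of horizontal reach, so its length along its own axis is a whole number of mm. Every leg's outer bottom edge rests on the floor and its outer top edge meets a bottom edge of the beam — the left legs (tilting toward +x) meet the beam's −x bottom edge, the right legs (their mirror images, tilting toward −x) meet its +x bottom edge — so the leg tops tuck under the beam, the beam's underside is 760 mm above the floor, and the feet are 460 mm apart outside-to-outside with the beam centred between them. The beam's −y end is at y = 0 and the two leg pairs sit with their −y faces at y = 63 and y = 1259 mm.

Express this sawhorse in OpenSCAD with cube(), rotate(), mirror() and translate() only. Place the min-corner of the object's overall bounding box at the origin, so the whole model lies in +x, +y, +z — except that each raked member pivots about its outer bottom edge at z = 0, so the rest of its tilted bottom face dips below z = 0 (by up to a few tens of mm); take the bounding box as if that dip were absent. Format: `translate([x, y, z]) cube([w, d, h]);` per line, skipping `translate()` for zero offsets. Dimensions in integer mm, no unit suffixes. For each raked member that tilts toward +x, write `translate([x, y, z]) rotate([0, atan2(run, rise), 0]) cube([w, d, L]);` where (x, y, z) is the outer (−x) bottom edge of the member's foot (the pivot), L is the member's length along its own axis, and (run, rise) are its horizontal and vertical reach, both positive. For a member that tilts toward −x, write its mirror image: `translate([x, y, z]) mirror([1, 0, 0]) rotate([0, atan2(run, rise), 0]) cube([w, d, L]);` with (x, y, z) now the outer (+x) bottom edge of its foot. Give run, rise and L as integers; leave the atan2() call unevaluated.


translate([171, 0, 760]) cube([118, 1366, 61]);
translate([0, 63, 0]) rotate([0, atan2(171, 760), 0]) cube([37, 44, 779]);
translate([460, 63, 0]) mirror([1, 0, 0]) rotate([0, atan2(171, 760), 0]) cube([37, 44, 779]);
translate([0, 1259, 0]) rotate([0, atan2(171, 760), 0]) cube([37, 44, 779]);
translate([460, 1259, 0]) mirror([1, 0, 0]) rotate([0, atan2(171, 760), 0]) cube([37, 44, 779]);


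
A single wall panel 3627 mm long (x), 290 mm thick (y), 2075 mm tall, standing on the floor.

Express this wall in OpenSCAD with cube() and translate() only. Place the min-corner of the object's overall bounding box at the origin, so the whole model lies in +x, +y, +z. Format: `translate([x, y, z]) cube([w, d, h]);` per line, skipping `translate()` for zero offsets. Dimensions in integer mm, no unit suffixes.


cube([3627, 290, 2075]);


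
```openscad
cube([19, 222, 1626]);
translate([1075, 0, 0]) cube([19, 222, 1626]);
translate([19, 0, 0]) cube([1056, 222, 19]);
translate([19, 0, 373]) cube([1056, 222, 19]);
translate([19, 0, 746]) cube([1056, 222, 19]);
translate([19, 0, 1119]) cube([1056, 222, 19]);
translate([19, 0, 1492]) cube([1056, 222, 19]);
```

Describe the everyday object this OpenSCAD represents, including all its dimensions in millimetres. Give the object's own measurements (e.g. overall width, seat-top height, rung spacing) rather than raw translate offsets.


An open bookshelf. Two side panels, each 19 mm thick, 222 mm deep and 1626 mm tall, stand 1094 mm apart (outside-to-outside). Between them sit 5 shelves, each 19 mm thick and 222 mm deep, spanning the full gap between the sides. The bottom shelf rests on the floor (its underside at z = 0) and the clear gap between one shelf's top and the next shelf's underside is 354 mm.


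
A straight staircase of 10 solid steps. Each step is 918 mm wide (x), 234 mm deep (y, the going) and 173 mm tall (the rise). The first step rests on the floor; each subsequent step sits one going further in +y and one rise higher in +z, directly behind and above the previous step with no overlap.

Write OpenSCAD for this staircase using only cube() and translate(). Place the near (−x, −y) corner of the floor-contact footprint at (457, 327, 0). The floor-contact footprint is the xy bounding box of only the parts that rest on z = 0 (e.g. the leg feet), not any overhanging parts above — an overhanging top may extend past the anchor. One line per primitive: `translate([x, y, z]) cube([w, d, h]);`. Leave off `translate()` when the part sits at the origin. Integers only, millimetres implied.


translate([457, 327, 0]) cube([918, 234, 173]);
translate([457, 561, 173]) cube([918, 234, 173]);
translate([457, 795, 346]) cube([918, 234, 173]);
translate([457, 1029, 519]) cube([918, 234, 173]);
translate([457, 1263, 692]) cube([918, 234, 173]);
translate([457, 1497, 865]) cube([918, 234, 173]);
translate([457, 1731, 1038]) cube([918, 234, 173]);
translate([457, 1965, 1211]) cube([918, 234, 173]);
translate([457, 2199, 1384]) cube([918, 234, 173]);
translate([457, 2433, 1557]) cube([918, 234, 173]);


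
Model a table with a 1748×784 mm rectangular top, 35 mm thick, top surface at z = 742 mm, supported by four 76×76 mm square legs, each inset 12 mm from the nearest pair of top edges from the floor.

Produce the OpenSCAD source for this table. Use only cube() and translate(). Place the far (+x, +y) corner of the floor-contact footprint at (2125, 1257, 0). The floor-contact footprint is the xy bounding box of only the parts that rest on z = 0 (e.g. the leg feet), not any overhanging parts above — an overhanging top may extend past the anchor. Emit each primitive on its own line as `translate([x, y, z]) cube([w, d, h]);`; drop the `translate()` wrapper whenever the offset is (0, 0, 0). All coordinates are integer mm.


// leg_h = 742 - 35 = 707
translate([389, 485, 707]) cube([1748, 784, 35]);
translate([401, 497, 0]) cube([76, 76, 707]);
translate([2049, 497, 0]) cube([76, 76, 707]);
translate([401, 1181, 0]) cube([76, 76, 707]);
translate([2049, 1181, 0]) cube([76, 76, 707]);


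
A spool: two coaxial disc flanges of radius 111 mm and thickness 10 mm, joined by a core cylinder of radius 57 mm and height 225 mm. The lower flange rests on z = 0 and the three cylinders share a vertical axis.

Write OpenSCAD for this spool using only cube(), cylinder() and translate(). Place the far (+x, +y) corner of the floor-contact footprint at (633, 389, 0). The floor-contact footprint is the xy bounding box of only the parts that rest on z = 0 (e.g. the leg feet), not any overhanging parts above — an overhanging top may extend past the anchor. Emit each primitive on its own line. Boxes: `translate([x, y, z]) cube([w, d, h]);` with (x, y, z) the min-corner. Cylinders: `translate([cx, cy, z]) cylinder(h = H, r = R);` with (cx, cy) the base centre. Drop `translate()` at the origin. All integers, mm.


translate([522, 278, 0]) cylinder(h = 10, r = 111);
translate([522, 278, 10]) cylinder(h = 225, r = 57);
translate([522, 278, 235]) cylinder(h = 10, r = 111);


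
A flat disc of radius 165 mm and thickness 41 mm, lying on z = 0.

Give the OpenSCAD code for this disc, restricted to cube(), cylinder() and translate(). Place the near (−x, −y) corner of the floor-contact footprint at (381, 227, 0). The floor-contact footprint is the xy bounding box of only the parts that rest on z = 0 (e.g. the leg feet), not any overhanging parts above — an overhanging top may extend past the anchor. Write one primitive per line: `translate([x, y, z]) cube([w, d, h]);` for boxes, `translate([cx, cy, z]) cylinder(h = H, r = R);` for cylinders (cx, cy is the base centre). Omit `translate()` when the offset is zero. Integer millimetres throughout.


translate([546, 392, 0]) cylinder(h = 41, r = 165);


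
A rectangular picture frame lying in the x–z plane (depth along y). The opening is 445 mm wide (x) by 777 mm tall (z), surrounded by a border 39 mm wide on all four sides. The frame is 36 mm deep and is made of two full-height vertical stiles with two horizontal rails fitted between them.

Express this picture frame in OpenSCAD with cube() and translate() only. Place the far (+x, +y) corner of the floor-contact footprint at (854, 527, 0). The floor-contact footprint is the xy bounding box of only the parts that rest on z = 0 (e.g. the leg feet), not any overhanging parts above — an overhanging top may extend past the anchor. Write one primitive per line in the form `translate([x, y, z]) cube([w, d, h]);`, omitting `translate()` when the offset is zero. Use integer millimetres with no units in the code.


translate([331, 491, 0]) cube([39, 36, 855]);
translate([815, 491, 0]) cube([39, 36, 855]);
translate([370, 491, 0]) cube([445, 36, 39]);
translate([370, 491, 816]) cube([445, 36, 39]);


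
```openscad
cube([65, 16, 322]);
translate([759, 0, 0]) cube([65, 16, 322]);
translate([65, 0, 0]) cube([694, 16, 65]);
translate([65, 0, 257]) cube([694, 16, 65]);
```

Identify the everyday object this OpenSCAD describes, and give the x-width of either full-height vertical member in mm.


A picture frame. The border width is 65 mm.

Four thin pieces enclosing a rectangular opening — a picture frame. The two full-height stiles are 322 mm tall; the top rail sits at z = 257 and is 65 mm tall, so the border above the opening is 322 − 257 = 65 mm, matching the stile x-width.


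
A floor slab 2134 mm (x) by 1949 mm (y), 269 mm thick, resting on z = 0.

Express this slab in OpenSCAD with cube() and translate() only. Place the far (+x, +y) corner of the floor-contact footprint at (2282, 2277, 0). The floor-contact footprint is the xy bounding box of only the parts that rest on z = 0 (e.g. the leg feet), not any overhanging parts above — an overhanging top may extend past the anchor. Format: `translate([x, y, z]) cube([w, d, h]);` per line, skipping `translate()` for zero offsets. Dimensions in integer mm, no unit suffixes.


translate([148, 328, 0]) cube([2134, 1949, 269]);


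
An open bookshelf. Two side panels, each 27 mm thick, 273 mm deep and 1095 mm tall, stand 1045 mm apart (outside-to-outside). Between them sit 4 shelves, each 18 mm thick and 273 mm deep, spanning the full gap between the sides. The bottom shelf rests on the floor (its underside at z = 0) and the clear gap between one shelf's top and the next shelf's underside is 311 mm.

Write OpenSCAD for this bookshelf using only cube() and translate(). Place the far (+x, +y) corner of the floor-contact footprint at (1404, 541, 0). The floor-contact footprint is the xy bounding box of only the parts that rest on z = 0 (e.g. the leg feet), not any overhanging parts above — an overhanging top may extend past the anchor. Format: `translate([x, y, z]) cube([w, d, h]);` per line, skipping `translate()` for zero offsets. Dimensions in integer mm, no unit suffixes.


translate([359, 268, 0]) cube([27, 273, 1095]);
translate([1377, 268, 0]) cube([27, 273, 1095]);
translate([386, 268, 0]) cube([991, 273, 18]);
translate([386, 268, 329]) cube([991, 273, 18]);
translate([386, 268, 658]) cube([991, 273, 18]);
translate([386, 268, 987]) cube([991, 273, 18]);


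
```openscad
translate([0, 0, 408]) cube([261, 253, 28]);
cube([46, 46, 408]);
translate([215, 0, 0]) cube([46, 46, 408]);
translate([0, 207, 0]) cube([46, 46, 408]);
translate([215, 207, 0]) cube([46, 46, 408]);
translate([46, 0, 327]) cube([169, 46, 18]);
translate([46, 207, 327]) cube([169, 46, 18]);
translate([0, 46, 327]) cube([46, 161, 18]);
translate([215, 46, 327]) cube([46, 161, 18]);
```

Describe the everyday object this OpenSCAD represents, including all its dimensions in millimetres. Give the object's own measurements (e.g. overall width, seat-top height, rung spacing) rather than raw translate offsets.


A simple wooden stool: a rectangular seat 261 mm (x) by 253 mm (y), 28 mm thick, top face at z = 436 mm, on four square legs, each 46×46 mm in cross-section. The legs rest on z = 0, each flush with a corner of the seat. Four stretchers, 46 mm wide and 18 mm tall, connect adjacent legs with their undersides at z = 327 mm, each running between the inner faces of the legs it joins and aligned with the legs' outer faces on the other axis.
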